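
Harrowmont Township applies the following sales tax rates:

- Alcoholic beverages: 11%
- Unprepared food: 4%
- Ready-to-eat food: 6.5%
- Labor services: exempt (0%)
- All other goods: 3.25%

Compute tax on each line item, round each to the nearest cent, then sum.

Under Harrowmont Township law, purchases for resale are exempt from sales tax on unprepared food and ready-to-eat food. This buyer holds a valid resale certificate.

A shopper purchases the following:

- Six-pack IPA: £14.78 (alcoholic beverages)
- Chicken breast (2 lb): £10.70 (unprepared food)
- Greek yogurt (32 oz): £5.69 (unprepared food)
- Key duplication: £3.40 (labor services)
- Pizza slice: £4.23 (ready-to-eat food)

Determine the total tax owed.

Six-pack IPA £14.78: alcoholic beverages → 11% → £1.63
Chicken breast (2 lb) £10.70: unprepared food, buyer-exempt → 0% → £0.00
Greek yogurt (32 oz) £5.69: unprepared food, buyer-exempt → 0% → £0.00
Key duplication £3.40: labor services → 0% → £0.00
Pizza slice £4.23: ready-to-eat food, buyer-exempt → 0% → £0.00
Total tax = £1.63

£1.63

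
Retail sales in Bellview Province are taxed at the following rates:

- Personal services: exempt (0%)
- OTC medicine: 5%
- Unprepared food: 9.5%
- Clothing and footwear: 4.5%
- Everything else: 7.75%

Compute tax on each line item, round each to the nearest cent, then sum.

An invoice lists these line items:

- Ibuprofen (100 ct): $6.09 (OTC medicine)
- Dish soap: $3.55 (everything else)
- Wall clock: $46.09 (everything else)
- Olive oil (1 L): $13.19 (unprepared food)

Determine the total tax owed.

Ibuprofen (100 ct) $6.09: OTC medicine → 5% → $0.30
Dish soap $3.55: everything else → 7.75% → $0.28
Wall clock $46.09: everything else → 7.75% → $3.57
Olive oil (1 L) $13.19: unprepared food → 9.5% → $1.25
Total tax = $0.30 + $0.28 + $3.57 + $1.25 = $5.40

$5.40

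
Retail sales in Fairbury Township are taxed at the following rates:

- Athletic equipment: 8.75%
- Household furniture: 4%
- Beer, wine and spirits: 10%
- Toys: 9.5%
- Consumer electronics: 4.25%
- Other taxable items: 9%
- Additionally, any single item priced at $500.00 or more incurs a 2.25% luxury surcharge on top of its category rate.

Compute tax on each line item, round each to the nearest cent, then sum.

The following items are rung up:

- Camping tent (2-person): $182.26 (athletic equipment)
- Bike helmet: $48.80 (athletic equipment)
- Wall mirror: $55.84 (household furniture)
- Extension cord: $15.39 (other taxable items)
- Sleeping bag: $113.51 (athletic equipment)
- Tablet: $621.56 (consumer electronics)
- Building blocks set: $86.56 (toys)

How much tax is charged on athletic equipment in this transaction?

Camping tent (2-person) $182.26: athletic equipment → 8.75% → $15.95
Bike helmet $48.80: athletic equipment → 8.75% → $4.27
Sleeping bag $113.51: athletic equipment → 8.75% → $9.93
Tax on athletic equipment = $15.95 + $4.27 + $9.93 = $30.15

$30.15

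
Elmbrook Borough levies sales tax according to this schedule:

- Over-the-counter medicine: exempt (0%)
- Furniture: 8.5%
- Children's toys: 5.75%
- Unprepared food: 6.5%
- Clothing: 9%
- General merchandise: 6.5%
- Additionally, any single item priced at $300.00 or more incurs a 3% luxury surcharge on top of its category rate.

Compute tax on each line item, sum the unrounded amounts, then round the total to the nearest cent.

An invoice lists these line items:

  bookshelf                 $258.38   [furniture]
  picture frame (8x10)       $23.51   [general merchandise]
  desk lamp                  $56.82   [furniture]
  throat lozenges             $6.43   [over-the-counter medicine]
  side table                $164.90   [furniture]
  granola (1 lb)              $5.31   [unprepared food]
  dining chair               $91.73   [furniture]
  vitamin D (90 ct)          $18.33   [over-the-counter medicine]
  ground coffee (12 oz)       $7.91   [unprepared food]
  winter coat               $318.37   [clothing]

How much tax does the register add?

$89.20

Bookshelf $258.38: furniture → 8.5% → $21.9623
Picture frame (8x10) $23.51: general merchandise → 6.5% → $1.52815
Desk lamp $56.82: furniture → 8.5% → $4.8297
Throat lozenges $6.43: over-the-counter medicine → 0% → $0.00
Side table $164.90: furniture → 8.5% → $14.0165
Granola (1 lb) $5.31: unprepared food → 6.5% → $0.34515
Dining chair $91.73: furniture → 8.5% → $7.79705
Vitamin D (90 ct) $18.33: over-the-counter medicine → 0% → $0.00
Ground coffee (12 oz) $7.91: unprepared food → 6.5% → $0.51415
Winter coat $318.37: clothing → 9% + 3% surcharge = 12% → $38.2044
Unrounded tax sum = $89.1974 → $89.20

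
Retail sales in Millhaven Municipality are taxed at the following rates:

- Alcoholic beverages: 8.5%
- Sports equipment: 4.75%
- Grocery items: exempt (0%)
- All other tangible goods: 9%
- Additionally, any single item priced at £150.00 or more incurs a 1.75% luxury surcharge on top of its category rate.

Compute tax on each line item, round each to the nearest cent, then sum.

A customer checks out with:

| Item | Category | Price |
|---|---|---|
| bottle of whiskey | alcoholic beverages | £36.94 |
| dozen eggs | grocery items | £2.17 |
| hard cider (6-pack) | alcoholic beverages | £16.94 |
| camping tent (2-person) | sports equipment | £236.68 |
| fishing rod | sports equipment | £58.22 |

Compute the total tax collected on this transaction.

Bottle of whiskey £36.94: alcoholic beverages → 8.5% → £3.14
Dozen eggs £2.17: grocery items → 0% → £0.00
Hard cider (6-pack) £16.94: alcoholic beverages → 8.5% → £1.44
Camping tent (2-person) £236.68: sports equipment → 4.75% + 1.75% surcharge = 6.5% → £15.38
Fishing rod £58.22: sports equipment → 4.75% → £2.77
Total tax = £3.14 + £1.44 + £15.38 + £2.77 = £22.73

£22.73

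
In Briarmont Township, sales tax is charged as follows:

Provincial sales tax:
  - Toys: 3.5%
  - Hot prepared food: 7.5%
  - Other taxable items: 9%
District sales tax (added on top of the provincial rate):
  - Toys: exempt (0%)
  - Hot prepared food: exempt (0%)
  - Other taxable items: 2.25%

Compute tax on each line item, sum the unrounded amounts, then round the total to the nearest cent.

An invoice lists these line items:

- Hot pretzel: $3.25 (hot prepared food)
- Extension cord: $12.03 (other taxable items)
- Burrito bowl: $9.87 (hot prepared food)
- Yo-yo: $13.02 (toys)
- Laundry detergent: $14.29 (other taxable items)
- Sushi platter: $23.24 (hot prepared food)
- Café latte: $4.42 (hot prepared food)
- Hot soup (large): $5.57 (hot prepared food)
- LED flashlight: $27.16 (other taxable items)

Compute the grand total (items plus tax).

Hot pretzel $3.25: hot prepared food → 7.5% + 0% district = 7.5% → $0.24375
Extension cord $12.03: other taxable items → 9% + 2.25% district = 11.25% → $1.353375
Burrito bowl $9.87: hot prepared food → 7.5% + 0% district = 7.5% → $0.74025
Yo-yo $13.02: toys → 3.5% + 0% district = 3.5% → $0.4557
Laundry detergent $14.29: other taxable items → 9% + 2.25% district = 11.25% → $1.607625
Sushi platter $23.24: hot prepared food → 7.5% + 0% district = 7.5% → $1.743
Café latte $4.42: hot prepared food → 7.5% + 0% district = 7.5% → $0.3315
Hot soup (large) $5.57: hot prepared food → 7.5% + 0% district = 7.5% → $0.41775
LED flashlight $27.16: other taxable items → 9% + 2.25% district = 11.25% → $3.0555
Subtotal = $112.85; unrounded tax = $9.94845 → $9.95; total due = $122.80

$122.80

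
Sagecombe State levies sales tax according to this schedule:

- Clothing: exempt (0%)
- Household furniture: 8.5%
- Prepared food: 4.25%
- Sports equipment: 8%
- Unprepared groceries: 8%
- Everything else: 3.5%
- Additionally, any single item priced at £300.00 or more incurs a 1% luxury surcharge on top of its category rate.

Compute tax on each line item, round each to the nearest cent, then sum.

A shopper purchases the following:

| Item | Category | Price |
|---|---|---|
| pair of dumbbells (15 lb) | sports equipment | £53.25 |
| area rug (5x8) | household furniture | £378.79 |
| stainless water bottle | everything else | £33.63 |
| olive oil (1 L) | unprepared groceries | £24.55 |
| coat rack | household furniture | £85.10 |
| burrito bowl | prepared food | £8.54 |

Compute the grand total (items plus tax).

Pair of dumbbells (15 lb) £53.25: sports equipment → 8% → £4.26
Area rug (5x8) £378.79: household furniture → 8.5% + 1% surcharge = 9.5% → £35.99
Stainless water bottle £33.63: everything else → 3.5% → £1.18
Olive oil (1 L) £24.55: unprepared groceries → 8% → £1.96
Coat rack £85.10: household furniture → 8.5% → £7.23
Burrito bowl £8.54: prepared food → 4.25% → £0.36
Subtotal = £583.86; tax = £50.98; total due = £634.84

£634.84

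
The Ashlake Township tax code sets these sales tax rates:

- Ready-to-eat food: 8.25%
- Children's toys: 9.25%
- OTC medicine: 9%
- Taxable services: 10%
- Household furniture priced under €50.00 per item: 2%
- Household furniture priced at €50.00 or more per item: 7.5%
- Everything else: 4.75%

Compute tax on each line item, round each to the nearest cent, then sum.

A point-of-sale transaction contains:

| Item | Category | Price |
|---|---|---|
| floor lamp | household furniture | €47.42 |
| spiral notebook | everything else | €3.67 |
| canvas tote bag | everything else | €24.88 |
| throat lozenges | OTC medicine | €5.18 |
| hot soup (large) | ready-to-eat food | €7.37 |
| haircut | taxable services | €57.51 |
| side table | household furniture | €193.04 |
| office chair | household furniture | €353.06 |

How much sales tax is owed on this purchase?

€50.09

Floor lamp €47.42: household furniture, under €50.00 → 2% → €0.95
Spiral notebook €3.67: everything else → 4.75% → €0.17
Canvas tote bag €24.88: everything else → 4.75% → €1.18
Throat lozenges €5.18: OTC medicine → 9% → €0.47
Hot soup (large) €7.37: ready-to-eat food → 8.25% → €0.61
Haircut €57.51: taxable services → 10% → €5.75
Side table €193.04: household furniture, €50.00 or more → 7.5% → €14.48
Office chair €353.06: household furniture, €50.00 or more → 7.5% → €26.48
Total tax = €0.95 + €0.17 + €1.18 + €0.47 + €0.61 + €5.75 + €14.48 + €26.48 = €50.09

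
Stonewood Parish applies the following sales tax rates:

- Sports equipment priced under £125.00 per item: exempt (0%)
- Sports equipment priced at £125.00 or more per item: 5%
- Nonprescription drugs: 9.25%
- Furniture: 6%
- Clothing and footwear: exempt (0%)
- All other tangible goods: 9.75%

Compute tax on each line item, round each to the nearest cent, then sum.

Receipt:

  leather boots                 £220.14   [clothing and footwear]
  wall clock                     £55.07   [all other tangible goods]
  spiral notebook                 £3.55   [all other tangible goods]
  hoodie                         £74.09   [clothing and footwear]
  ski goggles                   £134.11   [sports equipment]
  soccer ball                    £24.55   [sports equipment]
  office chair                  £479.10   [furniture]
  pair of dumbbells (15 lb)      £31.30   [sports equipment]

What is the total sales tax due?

£41.18

Leather boots £220.14: clothing and footwear → 0% → £0.00
Wall clock £55.07: all other tangible goods → 9.75% → £5.37
Spiral notebook £3.55: all other tangible goods → 9.75% → £0.35
Hoodie £74.09: clothing and footwear → 0% → £0.00
Ski goggles £134.11: sports equipment, £125.00 or more → 5% → £6.71
Soccer ball £24.55: sports equipment, under £125.00 → 0% → £0.00
Office chair £479.10: furniture → 6% → £28.75
Pair of dumbbells (15 lb) £31.30: sports equipment, under £125.00 → 0% → £0.00
Total tax = £5.37 + £0.35 + £6.71 + £28.75 = £41.18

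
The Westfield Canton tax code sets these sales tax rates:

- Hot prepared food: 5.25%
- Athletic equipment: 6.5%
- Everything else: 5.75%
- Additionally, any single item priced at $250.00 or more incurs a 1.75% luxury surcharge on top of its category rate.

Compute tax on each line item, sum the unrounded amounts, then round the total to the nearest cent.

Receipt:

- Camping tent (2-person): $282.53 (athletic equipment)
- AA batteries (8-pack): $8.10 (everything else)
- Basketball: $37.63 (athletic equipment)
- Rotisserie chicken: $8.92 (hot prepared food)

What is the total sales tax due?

Camping tent (2-person) $282.53: athletic equipment → 6.5% + 1.75% surcharge = 8.25% → $23.308725
AA batteries (8-pack) $8.10: everything else → 5.75% → $0.46575
Basketball $37.63: athletic equipment → 6.5% → $2.44595
Rotisserie chicken $8.92: hot prepared food → 5.25% → $0.4683
Unrounded tax sum = $26.688725 → $26.69

$26.69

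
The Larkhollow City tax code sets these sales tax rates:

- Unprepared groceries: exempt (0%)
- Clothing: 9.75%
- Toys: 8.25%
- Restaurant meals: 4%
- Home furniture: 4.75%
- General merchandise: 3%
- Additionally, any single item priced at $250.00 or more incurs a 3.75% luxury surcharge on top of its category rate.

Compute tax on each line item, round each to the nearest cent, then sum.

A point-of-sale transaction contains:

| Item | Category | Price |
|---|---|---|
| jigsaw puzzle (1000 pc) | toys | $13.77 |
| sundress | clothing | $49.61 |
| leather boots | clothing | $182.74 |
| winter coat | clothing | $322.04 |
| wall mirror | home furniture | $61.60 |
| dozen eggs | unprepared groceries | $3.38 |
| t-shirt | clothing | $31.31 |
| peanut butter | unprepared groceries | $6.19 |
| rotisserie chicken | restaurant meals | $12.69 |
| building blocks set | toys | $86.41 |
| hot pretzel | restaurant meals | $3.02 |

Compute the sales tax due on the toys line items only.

Jigsaw puzzle (1000 pc) $13.77: toys → 8.25% → $1.14
Building blocks set $86.41: toys → 8.25% → $7.13
Tax on toys = $1.14 + $7.13 = $8.27

$8.27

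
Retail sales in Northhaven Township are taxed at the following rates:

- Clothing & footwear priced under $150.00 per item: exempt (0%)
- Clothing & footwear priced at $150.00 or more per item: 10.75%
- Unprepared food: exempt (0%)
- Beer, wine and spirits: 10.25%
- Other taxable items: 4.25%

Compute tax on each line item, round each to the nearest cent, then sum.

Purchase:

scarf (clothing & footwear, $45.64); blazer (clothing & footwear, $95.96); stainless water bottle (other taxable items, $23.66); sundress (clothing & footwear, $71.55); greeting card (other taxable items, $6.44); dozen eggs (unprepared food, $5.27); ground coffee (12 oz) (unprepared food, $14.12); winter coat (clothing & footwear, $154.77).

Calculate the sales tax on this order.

$17.92

Scarf $45.64: clothing & footwear, under $150.00 → 0% → $0.00
Blazer $95.96: clothing & footwear, under $150.00 → 0% → $0.00
Stainless water bottle $23.66: other taxable items → 4.25% → $1.01
Sundress $71.55: clothing & footwear, under $150.00 → 0% → $0.00
Greeting card $6.44: other taxable items → 4.25% → $0.27
Dozen eggs $5.27: unprepared food → 0% → $0.00
Ground coffee (12 oz) $14.12: unprepared food → 0% → $0.00
Winter coat $154.77: clothing & footwear, $150.00 or more → 10.75% → $16.64
Total tax = $1.01 + $0.27 + $16.64 = $17.92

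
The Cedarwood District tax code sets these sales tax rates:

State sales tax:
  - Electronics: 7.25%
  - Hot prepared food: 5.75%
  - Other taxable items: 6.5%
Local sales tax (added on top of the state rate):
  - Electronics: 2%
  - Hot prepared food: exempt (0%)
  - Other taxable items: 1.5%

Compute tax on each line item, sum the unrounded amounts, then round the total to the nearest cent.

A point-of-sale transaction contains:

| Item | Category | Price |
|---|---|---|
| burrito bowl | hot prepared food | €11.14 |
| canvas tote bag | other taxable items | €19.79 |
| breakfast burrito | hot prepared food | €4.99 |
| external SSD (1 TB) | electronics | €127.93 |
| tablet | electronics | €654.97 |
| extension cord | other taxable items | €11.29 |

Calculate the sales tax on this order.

Burrito bowl €11.14: hot prepared food → 5.75% + 0% local = 5.75% → €0.64055
Canvas tote bag €19.79: other taxable items → 6.5% + 1.5% local = 8% → €1.5832
Breakfast burrito €4.99: hot prepared food → 5.75% + 0% local = 5.75% → €0.286925
External SSD (1 TB) €127.93: electronics → 7.25% + 2% local = 9.25% → €11.833525
Tablet €654.97: electronics → 7.25% + 2% local = 9.25% → €60.584725
Extension cord €11.29: other taxable items → 6.5% + 1.5% local = 8% → €0.9032
Unrounded tax sum = €75.832125 → €75.83

€75.83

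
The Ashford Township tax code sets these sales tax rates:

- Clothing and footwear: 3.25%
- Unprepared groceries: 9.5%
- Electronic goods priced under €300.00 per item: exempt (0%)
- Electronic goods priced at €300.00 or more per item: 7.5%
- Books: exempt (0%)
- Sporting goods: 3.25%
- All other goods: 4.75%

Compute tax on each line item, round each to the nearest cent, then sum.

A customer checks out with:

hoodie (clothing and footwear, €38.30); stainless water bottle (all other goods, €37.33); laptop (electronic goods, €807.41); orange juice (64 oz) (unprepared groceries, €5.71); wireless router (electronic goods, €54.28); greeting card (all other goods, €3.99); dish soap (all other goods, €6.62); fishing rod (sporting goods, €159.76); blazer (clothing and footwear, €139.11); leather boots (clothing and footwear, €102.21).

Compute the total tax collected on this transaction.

Hoodie €38.30: clothing and footwear → 3.25% → €1.24
Stainless water bottle €37.33: all other goods → 4.75% → €1.77
Laptop €807.41: electronic goods, €300.00 or more → 7.5% → €60.56
Orange juice (64 oz) €5.71: unprepared groceries → 9.5% → €0.54
Wireless router €54.28: electronic goods, under €300.00 → 0% → €0.00
Greeting card €3.99: all other goods → 4.75% → €0.19
Dish soap €6.62: all other goods → 4.75% → €0.31
Fishing rod €159.76: sporting goods → 3.25% → €5.19
Blazer €139.11: clothing and footwear → 3.25% → €4.52
Leather boots €102.21: clothing and footwear → 3.25% → €3.32
Total tax = €1.24 + €1.77 + €60.56 + €0.54 + €0.19 + €0.31 + €5.19 + €4.52 + €3.32 = €77.64

€77.64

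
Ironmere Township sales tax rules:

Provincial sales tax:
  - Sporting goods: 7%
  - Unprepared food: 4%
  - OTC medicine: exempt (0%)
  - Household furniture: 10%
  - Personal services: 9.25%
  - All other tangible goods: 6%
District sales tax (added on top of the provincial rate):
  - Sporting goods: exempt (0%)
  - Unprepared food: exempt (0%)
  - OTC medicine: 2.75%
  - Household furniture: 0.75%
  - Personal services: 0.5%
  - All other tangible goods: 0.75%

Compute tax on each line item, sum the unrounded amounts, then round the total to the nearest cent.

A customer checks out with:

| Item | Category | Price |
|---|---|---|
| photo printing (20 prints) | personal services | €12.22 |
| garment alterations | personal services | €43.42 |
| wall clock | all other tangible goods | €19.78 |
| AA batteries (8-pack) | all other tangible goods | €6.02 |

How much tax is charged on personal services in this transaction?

Photo printing (20 prints) €12.22: personal services → 9.25% + 0.5% district = 9.75% → €1.19145
Garment alterations €43.42: personal services → 9.25% + 0.5% district = 9.75% → €4.23345
Tax on personal services: unrounded sum = €5.4249 → €5.42

€5.42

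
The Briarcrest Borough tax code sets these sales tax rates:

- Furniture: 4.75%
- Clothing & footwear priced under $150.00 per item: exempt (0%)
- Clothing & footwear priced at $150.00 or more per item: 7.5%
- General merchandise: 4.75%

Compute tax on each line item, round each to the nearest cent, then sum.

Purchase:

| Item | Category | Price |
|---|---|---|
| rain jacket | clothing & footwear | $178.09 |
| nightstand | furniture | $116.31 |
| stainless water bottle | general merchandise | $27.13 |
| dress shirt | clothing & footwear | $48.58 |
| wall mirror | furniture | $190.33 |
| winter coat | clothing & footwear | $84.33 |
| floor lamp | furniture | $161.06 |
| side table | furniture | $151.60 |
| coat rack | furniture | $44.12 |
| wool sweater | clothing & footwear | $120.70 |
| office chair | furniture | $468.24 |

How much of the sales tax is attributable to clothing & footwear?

$13.36

Rain jacket $178.09: clothing & footwear, $150.00 or more → 7.5% → $13.36
Dress shirt $48.58: clothing & footwear, under $150.00 → 0% → $0.00
Winter coat $84.33: clothing & footwear, under $150.00 → 0% → $0.00
Wool sweater $120.70: clothing & footwear, under $150.00 → 0% → $0.00
Tax on clothing & footwear = $13.36 + $0.00 + $0.00 + $0.00 = $13.36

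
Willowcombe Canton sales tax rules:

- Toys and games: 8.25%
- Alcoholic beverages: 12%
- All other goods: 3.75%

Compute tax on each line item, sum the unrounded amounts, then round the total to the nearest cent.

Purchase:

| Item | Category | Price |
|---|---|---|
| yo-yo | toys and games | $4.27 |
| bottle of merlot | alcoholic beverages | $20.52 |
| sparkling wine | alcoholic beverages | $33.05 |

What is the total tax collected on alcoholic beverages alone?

Bottle of merlot $20.52: alcoholic beverages → 12% → $2.4624
Sparkling wine $33.05: alcoholic beverages → 12% → $3.966
Tax on alcoholic beverages: unrounded sum = $6.4284 → $6.43

$6.43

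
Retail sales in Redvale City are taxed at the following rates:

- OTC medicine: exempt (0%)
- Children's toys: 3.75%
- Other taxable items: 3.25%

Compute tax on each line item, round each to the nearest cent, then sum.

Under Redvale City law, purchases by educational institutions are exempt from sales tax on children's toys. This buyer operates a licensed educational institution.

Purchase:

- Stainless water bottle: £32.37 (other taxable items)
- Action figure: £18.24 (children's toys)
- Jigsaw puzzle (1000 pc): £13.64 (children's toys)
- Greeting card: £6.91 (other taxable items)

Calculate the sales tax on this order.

£1.27

Stainless water bottle £32.37: other taxable items → 3.25% → £1.05
Action figure £18.24: children's toys, buyer-exempt → 0% → £0.00
Jigsaw puzzle (1000 pc) £13.64: children's toys, buyer-exempt → 0% → £0.00
Greeting card £6.91: other taxable items → 3.25% → £0.22
Total tax = £1.05 + £0.22 = £1.27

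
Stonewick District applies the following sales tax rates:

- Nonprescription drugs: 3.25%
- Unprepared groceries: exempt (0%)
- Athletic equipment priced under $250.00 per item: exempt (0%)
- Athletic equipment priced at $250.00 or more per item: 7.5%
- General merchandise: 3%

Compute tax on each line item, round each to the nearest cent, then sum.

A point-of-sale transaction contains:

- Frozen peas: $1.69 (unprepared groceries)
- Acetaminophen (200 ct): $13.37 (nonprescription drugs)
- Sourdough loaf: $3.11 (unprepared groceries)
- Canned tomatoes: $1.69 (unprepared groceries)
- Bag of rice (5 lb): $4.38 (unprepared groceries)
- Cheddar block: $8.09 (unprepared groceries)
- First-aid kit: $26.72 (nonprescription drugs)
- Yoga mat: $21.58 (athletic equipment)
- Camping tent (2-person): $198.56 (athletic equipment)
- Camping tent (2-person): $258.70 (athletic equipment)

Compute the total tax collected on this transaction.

Frozen peas $1.69: unprepared groceries → 0% → $0.00
Acetaminophen (200 ct) $13.37: nonprescription drugs → 3.25% → $0.43
Sourdough loaf $3.11: unprepared groceries → 0% → $0.00
Canned tomatoes $1.69: unprepared groceries → 0% → $0.00
Bag of rice (5 lb) $4.38: unprepared groceries → 0% → $0.00
Cheddar block $8.09: unprepared groceries → 0% → $0.00
First-aid kit $26.72: nonprescription drugs → 3.25% → $0.87
Yoga mat $21.58: athletic equipment, under $250.00 → 0% → $0.00
Camping tent (2-person) $198.56: athletic equipment, under $250.00 → 0% → $0.00
Camping tent (2-person) $258.70: athletic equipment, $250.00 or more → 7.5% → $19.40
Total tax = $0.43 + $0.87 + $19.40 = $20.70

$20.70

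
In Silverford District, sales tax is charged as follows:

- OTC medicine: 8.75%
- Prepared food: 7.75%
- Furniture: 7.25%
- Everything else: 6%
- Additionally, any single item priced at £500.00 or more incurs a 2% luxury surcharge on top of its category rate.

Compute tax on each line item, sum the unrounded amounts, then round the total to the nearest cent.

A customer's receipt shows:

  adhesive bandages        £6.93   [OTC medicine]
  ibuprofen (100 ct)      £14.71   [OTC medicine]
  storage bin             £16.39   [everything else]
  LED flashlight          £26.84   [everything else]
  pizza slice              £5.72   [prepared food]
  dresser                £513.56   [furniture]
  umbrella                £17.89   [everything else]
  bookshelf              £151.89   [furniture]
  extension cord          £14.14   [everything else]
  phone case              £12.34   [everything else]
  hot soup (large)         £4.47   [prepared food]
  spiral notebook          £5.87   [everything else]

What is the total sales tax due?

Adhesive bandages £6.93: OTC medicine → 8.75% → £0.606375
Ibuprofen (100 ct) £14.71: OTC medicine → 8.75% → £1.287125
Storage bin £16.39: everything else → 6% → £0.9834
LED flashlight £26.84: everything else → 6% → £1.6104
Pizza slice £5.72: prepared food → 7.75% → £0.4433
Dresser £513.56: furniture → 7.25% + 2% surcharge = 9.25% → £47.5043
Umbrella £17.89: everything else → 6% → £1.0734
Bookshelf £151.89: furniture → 7.25% → £11.012025
Extension cord £14.14: everything else → 6% → £0.8484
Phone case £12.34: everything else → 6% → £0.7404
Hot soup (large) £4.47: prepared food → 7.75% → £0.346425
Spiral notebook £5.87: everything else → 6% → £0.3522
Unrounded tax sum = £66.80775 → £66.81

£66.81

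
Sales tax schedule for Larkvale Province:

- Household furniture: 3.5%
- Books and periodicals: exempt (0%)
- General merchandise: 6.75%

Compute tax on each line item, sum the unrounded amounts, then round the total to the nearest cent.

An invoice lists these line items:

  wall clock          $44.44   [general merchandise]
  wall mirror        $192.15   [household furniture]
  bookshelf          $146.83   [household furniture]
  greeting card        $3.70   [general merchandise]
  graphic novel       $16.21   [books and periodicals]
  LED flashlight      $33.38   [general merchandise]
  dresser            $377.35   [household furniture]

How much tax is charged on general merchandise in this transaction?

Wall clock $44.44: general merchandise → 6.75% → $2.9997
Greeting card $3.70: general merchandise → 6.75% → $0.24975
LED flashlight $33.38: general merchandise → 6.75% → $2.25315
Tax on general merchandise: unrounded sum = $5.5026 → $5.50

$5.50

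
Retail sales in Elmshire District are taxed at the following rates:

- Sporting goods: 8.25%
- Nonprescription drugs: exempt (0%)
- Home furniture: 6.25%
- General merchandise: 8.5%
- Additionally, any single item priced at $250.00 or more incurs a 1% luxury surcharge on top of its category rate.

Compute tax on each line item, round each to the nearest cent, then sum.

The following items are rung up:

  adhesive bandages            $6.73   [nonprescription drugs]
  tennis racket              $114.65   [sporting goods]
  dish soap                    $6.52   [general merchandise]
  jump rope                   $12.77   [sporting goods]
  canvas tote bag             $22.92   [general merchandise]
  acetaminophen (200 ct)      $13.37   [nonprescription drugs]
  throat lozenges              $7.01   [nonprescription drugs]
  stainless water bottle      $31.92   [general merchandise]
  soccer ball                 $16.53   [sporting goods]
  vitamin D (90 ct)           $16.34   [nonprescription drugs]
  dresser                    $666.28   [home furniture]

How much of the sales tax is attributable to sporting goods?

$11.87

Tennis racket $114.65: sporting goods → 8.25% → $9.46
Jump rope $12.77: sporting goods → 8.25% → $1.05
Soccer ball $16.53: sporting goods → 8.25% → $1.36
Tax on sporting goods = $9.46 + $1.05 + $1.36 = $11.87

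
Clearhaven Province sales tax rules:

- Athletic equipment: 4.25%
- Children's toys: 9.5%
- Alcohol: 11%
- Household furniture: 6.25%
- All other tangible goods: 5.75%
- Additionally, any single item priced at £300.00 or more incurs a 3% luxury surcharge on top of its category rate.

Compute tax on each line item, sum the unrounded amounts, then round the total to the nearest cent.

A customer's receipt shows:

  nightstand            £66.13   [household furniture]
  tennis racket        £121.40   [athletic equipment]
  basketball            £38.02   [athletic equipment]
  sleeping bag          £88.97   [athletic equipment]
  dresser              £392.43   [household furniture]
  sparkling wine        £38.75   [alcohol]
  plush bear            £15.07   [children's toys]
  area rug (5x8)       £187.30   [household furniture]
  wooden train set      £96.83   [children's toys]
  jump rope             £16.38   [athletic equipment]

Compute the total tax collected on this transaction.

£78.28

Nightstand £66.13: household furniture → 6.25% → £4.133125
Tennis racket £121.40: athletic equipment → 4.25% → £5.1595
Basketball £38.02: athletic equipment → 4.25% → £1.61585
Sleeping bag £88.97: athletic equipment → 4.25% → £3.781225
Dresser £392.43: household furniture → 6.25% + 3% surcharge = 9.25% → £36.299775
Sparkling wine £38.75: alcohol → 11% → £4.2625
Plush bear £15.07: children's toys → 9.5% → £1.43165
Area rug (5x8) £187.30: household furniture → 6.25% → £11.70625
Wooden train set £96.83: children's toys → 9.5% → £9.19885
Jump rope £16.38: athletic equipment → 4.25% → £0.69615
Unrounded tax sum = £78.284875 → £78.28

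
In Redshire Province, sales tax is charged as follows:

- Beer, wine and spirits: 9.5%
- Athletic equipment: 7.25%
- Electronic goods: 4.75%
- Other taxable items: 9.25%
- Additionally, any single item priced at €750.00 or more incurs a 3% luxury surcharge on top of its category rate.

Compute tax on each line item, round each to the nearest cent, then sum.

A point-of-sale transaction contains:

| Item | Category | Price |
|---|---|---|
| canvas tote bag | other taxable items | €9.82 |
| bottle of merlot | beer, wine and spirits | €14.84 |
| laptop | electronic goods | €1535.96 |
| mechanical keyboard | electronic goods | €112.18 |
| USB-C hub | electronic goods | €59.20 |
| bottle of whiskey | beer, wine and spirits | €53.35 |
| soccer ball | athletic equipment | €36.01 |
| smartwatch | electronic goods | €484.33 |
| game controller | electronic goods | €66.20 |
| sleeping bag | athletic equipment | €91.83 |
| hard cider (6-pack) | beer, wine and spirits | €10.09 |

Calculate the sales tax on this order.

€170.95

Canvas tote bag €9.82: other taxable items → 9.25% → €0.91
Bottle of merlot €14.84: beer, wine and spirits → 9.5% → €1.41
Laptop €1535.96: electronic goods → 4.75% + 3% surcharge = 7.75% → €119.04
Mechanical keyboard €112.18: electronic goods → 4.75% → €5.33
USB-C hub €59.20: electronic goods → 4.75% → €2.81
Bottle of whiskey €53.35: beer, wine and spirits → 9.5% → €5.07
Soccer ball €36.01: athletic equipment → 7.25% → €2.61
Smartwatch €484.33: electronic goods → 4.75% → €23.01
Game controller €66.20: electronic goods → 4.75% → €3.14
Sleeping bag €91.83: athletic equipment → 7.25% → €6.66
Hard cider (6-pack) €10.09: beer, wine and spirits → 9.5% → €0.96
Total tax = €0.91 + €1.41 + €119.04 + €5.33 + €2.81 + €5.07 + €2.61 + €23.01 + €3.14 + €6.66 + €0.96 = €170.95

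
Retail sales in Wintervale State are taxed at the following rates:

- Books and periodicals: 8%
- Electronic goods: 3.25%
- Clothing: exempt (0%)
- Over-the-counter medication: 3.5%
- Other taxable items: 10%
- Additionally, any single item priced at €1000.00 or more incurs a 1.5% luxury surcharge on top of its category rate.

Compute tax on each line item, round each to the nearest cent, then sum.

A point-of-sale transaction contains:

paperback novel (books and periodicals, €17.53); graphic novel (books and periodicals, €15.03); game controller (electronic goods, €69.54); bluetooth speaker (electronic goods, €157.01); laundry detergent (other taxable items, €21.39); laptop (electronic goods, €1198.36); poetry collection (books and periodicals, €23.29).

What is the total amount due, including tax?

Paperback novel €17.53: books and periodicals → 8% → €1.40
Graphic novel €15.03: books and periodicals → 8% → €1.20
Game controller €69.54: electronic goods → 3.25% → €2.26
Bluetooth speaker €157.01: electronic goods → 3.25% → €5.10
Laundry detergent €21.39: other taxable items → 10% → €2.14
Laptop €1198.36: electronic goods → 3.25% + 1.5% surcharge = 4.75% → €56.92
Poetry collection €23.29: books and periodicals → 8% → €1.86
Subtotal = €1502.15; tax = €70.88; total due = €1573.03

€1573.03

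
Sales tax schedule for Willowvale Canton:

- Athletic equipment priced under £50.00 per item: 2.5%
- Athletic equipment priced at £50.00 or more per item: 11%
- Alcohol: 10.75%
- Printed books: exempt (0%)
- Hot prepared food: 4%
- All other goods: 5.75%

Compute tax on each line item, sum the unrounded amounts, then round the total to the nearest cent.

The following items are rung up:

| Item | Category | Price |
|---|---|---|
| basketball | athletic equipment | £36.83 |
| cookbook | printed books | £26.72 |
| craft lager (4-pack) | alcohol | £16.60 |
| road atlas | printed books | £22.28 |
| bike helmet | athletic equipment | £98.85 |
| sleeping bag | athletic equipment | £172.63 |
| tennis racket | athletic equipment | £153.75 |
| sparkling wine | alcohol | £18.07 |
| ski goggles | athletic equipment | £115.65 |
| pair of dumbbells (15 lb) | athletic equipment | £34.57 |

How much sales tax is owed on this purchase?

£65.01

Basketball £36.83: athletic equipment, under £50.00 → 2.5% → £0.92075
Cookbook £26.72: printed books → 0% → £0.00
Craft lager (4-pack) £16.60: alcohol → 10.75% → £1.7845
Road atlas £22.28: printed books → 0% → £0.00
Bike helmet £98.85: athletic equipment, £50.00 or more → 11% → £10.8735
Sleeping bag £172.63: athletic equipment, £50.00 or more → 11% → £18.9893
Tennis racket £153.75: athletic equipment, £50.00 or more → 11% → £16.9125
Sparkling wine £18.07: alcohol → 10.75% → £1.942525
Ski goggles £115.65: athletic equipment, £50.00 or more → 11% → £12.7215
Pair of dumbbells (15 lb) £34.57: athletic equipment, under £50.00 → 2.5% → £0.86425
Unrounded tax sum = £65.008825 → £65.01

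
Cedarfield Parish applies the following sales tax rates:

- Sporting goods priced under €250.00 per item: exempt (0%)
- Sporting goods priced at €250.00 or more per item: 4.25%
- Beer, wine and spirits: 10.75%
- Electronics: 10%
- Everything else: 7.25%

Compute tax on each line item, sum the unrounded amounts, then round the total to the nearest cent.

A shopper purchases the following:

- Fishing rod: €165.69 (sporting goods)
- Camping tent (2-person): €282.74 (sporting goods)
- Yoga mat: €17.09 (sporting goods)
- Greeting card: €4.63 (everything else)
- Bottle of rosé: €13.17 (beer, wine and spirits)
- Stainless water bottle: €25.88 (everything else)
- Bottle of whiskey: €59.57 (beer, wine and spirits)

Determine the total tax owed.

€22.05

Fishing rod €165.69: sporting goods, under €250.00 → 0% → €0.00
Camping tent (2-person) €282.74: sporting goods, €250.00 or more → 4.25% → €12.01645
Yoga mat €17.09: sporting goods, under €250.00 → 0% → €0.00
Greeting card €4.63: everything else → 7.25% → €0.335675
Bottle of rosé €13.17: beer, wine and spirits → 10.75% → €1.415775
Stainless water bottle €25.88: everything else → 7.25% → €1.8763
Bottle of whiskey €59.57: beer, wine and spirits → 10.75% → €6.403775
Unrounded tax sum = €22.047975 → €22.05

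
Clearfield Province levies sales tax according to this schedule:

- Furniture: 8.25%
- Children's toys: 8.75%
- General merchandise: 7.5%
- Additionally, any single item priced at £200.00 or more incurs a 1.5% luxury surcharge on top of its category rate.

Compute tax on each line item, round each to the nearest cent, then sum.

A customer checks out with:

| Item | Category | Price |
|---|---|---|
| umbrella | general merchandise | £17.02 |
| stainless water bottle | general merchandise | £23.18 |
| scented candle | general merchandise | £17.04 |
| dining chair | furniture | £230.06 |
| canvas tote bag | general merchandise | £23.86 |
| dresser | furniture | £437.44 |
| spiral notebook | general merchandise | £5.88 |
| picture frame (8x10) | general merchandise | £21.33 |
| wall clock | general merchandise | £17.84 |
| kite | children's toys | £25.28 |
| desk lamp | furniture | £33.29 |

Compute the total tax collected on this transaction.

Umbrella £17.02: general merchandise → 7.5% → £1.28
Stainless water bottle £23.18: general merchandise → 7.5% → £1.74
Scented candle £17.04: general merchandise → 7.5% → £1.28
Dining chair £230.06: furniture → 8.25% + 1.5% surcharge = 9.75% → £22.43
Canvas tote bag £23.86: general merchandise → 7.5% → £1.79
Dresser £437.44: furniture → 8.25% + 1.5% surcharge = 9.75% → £42.65
Spiral notebook £5.88: general merchandise → 7.5% → £0.44
Picture frame (8x10) £21.33: general merchandise → 7.5% → £1.60
Wall clock £17.84: general merchandise → 7.5% → £1.34
Kite £25.28: children's toys → 8.75% → £2.21
Desk lamp £33.29: furniture → 8.25% → £2.75
Total tax = £1.28 + £1.74 + £1.28 + £22.43 + £1.79 + £42.65 + £0.44 + £1.60 + £1.34 + £2.21 + £2.75 = £79.51

£79.51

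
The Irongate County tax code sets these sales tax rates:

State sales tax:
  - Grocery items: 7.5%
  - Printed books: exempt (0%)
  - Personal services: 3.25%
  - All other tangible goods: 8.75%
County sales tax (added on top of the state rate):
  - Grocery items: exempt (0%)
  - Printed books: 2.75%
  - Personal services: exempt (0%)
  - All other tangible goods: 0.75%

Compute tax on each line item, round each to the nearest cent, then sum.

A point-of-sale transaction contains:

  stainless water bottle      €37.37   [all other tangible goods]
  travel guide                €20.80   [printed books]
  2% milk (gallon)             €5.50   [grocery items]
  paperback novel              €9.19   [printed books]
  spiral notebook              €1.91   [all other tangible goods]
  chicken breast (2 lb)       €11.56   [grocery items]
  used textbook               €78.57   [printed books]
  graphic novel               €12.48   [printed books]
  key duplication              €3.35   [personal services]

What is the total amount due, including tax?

Stainless water bottle €37.37: all other tangible goods → 8.75% + 0.75% county = 9.5% → €3.55
Travel guide €20.80: printed books → 0% + 2.75% county = 2.75% → €0.57
2% milk (gallon) €5.50: grocery items → 7.5% + 0% county = 7.5% → €0.41
Paperback novel €9.19: printed books → 0% + 2.75% county = 2.75% → €0.25
Spiral notebook €1.91: all other tangible goods → 8.75% + 0.75% county = 9.5% → €0.18
Chicken breast (2 lb) €11.56: grocery items → 7.5% + 0% county = 7.5% → €0.87
Used textbook €78.57: printed books → 0% + 2.75% county = 2.75% → €2.16
Graphic novel €12.48: printed books → 0% + 2.75% county = 2.75% → €0.34
Key duplication €3.35: personal services → 3.25% + 0% county = 3.25% → €0.11
Subtotal = €180.73; tax = €8.44; total due = €189.17

€189.17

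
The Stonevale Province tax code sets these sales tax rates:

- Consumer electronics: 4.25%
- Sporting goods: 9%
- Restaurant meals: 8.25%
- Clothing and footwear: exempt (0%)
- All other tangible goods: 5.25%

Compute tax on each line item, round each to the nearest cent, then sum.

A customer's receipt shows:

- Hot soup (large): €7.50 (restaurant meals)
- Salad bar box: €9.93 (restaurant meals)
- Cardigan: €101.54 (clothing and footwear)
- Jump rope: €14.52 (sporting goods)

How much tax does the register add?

Hot soup (large) €7.50: restaurant meals → 8.25% → €0.62
Salad bar box €9.93: restaurant meals → 8.25% → €0.82
Cardigan €101.54: clothing and footwear → 0% → €0.00
Jump rope €14.52: sporting goods → 9% → €1.31
Total tax = €0.62 + €0.82 + €1.31 = €2.75

€2.75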